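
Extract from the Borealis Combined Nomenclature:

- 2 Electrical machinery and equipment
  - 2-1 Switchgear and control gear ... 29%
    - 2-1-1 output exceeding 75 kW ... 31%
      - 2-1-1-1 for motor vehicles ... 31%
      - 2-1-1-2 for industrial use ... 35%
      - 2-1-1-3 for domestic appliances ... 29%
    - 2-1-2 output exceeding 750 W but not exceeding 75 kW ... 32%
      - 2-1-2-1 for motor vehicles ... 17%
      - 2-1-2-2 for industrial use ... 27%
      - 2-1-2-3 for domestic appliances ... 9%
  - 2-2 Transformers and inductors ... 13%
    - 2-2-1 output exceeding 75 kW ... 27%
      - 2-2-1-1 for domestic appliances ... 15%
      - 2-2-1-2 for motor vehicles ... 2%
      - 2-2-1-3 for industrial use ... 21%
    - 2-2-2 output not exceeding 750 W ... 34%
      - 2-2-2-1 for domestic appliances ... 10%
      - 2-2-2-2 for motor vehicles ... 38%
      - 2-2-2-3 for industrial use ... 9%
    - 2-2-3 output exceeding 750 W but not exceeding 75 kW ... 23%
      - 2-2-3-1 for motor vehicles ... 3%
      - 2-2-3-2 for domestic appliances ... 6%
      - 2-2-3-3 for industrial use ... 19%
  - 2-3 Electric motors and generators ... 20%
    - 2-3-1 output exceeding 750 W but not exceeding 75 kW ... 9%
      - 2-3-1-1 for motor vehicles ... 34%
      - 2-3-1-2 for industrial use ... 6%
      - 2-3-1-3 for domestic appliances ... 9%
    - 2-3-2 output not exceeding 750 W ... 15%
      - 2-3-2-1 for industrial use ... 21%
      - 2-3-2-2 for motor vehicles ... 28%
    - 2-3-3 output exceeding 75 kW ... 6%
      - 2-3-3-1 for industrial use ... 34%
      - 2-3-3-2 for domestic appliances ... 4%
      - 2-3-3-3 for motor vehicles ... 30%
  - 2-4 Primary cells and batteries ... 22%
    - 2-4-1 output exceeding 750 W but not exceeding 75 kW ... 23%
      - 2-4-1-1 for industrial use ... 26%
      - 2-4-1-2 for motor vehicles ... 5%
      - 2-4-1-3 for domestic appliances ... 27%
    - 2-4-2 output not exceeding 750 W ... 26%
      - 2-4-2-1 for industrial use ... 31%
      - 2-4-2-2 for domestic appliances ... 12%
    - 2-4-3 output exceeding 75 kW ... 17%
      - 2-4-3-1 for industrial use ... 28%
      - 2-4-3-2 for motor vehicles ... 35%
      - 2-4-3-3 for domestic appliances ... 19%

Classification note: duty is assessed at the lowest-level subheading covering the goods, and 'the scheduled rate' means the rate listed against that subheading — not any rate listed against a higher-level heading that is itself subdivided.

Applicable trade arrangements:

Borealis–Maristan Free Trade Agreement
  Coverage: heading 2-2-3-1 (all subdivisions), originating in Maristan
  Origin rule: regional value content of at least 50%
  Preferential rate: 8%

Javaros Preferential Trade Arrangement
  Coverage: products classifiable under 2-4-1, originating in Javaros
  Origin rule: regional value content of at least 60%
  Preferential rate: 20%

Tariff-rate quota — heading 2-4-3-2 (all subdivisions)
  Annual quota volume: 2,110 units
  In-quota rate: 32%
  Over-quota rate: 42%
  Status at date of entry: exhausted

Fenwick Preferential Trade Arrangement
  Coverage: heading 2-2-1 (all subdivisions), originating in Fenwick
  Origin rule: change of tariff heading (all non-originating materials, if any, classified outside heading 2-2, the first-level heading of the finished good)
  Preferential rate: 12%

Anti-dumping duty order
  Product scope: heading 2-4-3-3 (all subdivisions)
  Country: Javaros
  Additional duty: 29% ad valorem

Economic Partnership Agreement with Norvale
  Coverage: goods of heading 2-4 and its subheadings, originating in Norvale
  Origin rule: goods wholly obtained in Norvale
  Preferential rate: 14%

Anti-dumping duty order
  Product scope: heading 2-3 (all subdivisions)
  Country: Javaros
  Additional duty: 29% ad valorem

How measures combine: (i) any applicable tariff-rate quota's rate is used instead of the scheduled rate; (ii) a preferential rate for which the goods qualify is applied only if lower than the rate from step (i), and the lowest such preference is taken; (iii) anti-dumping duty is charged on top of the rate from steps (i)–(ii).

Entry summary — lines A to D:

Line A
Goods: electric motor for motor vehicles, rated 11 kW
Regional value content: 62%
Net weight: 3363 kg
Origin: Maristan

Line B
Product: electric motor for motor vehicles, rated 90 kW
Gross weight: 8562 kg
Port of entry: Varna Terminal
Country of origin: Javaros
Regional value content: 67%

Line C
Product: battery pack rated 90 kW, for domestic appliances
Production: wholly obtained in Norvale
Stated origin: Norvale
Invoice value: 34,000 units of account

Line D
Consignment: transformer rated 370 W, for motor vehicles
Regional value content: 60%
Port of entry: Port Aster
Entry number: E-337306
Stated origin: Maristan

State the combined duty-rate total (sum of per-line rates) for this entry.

145%

Line A: electric motor → 2-3; rated 11 kW → 2-3-1; for motor vehicles → 2-3-1-1. Scheduled 34%. Maristan agreement on 2-2-3-1: 2-3-1-1 not covered. → 34%.
Line B: electric motor → 2-3; rated 90 kW → 2-3-3; for motor vehicles → 2-3-3-3. Scheduled 30%. Javaros agreement on 2-4-1: 2-3-3-3 not covered; anti-dumping (Javaros, 2-3): +29%; total 30% + 29% = 59%. → 59%.
Line C: battery pack → 2-4; rated 90 kW → 2-4-3; for domestic appliances → 2-4-3-3. Scheduled 19%. Norvale agreement on 2-4: wholly obtained → 14% available; preferential 14%. → 14%.
Line D: transformer → 2-2; rated 370 W → 2-2-2; for motor vehicles → 2-2-2-2. Scheduled 38%. Maristan agreement on 2-2-3-1: 2-2-2-2 not covered. → 38%.
Sum: 34% + 59% + 14% + 38% = 145%.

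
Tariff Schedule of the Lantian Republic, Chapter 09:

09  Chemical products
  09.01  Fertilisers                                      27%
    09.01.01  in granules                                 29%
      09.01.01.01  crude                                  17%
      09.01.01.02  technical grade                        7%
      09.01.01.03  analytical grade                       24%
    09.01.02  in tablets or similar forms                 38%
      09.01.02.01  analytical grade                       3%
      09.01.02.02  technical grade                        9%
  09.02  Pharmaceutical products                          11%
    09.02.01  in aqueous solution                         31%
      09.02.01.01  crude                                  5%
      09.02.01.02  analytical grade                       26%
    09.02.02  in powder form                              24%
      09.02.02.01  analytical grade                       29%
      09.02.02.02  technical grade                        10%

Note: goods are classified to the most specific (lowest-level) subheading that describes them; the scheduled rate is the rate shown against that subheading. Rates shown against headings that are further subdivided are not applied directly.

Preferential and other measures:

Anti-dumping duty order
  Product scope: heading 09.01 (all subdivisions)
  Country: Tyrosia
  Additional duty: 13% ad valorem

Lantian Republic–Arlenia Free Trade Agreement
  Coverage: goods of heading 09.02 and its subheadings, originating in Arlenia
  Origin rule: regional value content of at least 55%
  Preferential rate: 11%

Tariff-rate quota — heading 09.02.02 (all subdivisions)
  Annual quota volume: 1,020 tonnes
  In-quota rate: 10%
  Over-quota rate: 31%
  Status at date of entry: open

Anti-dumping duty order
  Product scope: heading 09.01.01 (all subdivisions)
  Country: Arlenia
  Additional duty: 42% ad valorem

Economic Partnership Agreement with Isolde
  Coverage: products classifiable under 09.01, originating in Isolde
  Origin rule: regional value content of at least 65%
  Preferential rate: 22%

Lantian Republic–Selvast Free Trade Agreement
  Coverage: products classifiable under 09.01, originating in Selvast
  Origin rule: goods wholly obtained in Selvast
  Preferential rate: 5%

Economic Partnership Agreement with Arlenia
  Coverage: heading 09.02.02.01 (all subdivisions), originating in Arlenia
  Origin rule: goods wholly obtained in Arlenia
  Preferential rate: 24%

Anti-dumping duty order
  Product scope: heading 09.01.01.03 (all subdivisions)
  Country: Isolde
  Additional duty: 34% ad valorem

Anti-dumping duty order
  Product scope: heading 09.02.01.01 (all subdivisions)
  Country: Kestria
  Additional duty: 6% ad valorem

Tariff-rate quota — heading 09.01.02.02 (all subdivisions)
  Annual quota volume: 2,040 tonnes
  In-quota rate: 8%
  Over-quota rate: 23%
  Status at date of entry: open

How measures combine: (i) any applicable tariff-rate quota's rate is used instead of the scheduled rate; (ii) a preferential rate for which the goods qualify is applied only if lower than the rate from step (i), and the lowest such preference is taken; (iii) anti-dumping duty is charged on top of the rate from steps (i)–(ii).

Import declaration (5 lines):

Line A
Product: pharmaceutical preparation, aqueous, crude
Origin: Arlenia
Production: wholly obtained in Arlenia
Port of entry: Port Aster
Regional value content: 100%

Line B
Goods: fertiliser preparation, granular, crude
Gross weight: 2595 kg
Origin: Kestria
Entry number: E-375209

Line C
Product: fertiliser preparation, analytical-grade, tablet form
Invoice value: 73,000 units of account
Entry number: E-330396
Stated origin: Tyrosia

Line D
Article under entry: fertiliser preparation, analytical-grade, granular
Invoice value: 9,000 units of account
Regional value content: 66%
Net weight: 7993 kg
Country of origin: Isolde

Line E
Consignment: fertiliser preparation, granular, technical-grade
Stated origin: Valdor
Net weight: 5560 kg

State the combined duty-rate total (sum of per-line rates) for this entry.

101%

Line A: pharmaceutical → 09.02; aqueous → 09.02.01; crude → 09.02.01.01. Scheduled 5%. Arlenia agreement on 09.02: RVC ≥ 55% → 11% available; Arlenia agreement on 09.02.02.01: 09.02.01.01 not covered; preference 11% not lower than 5% → no reduction. → 5%.
Line B: fertiliser → 09.01; granular → 09.01.01; crude → 09.01.01.01. Scheduled 17%. No special measure applies. → 17%.
Line C: fertiliser → 09.01; tablet form → 09.01.02; analytical-grade → 09.01.02.01. Scheduled 3%. anti-dumping (Tyrosia, 09.01): +13%; total 3% + 13% = 16%. → 16%.
Line D: fertiliser → 09.01; granular → 09.01.01; analytical-grade → 09.01.01.03. Scheduled 24%. Isolde agreement on 09.01: RVC ≥ 65% → 22% available; preferential 22%; anti-dumping (Isolde, 09.01.01.03): +34%; total 22% + 34% = 56%. → 56%.
Line E: fertiliser → 09.01; granular → 09.01.01; technical-grade → 09.01.01.02. Scheduled 7%. No special measure applies. → 7%.
Sum: 5% + 17% + 16% + 56% + 7% = 101%.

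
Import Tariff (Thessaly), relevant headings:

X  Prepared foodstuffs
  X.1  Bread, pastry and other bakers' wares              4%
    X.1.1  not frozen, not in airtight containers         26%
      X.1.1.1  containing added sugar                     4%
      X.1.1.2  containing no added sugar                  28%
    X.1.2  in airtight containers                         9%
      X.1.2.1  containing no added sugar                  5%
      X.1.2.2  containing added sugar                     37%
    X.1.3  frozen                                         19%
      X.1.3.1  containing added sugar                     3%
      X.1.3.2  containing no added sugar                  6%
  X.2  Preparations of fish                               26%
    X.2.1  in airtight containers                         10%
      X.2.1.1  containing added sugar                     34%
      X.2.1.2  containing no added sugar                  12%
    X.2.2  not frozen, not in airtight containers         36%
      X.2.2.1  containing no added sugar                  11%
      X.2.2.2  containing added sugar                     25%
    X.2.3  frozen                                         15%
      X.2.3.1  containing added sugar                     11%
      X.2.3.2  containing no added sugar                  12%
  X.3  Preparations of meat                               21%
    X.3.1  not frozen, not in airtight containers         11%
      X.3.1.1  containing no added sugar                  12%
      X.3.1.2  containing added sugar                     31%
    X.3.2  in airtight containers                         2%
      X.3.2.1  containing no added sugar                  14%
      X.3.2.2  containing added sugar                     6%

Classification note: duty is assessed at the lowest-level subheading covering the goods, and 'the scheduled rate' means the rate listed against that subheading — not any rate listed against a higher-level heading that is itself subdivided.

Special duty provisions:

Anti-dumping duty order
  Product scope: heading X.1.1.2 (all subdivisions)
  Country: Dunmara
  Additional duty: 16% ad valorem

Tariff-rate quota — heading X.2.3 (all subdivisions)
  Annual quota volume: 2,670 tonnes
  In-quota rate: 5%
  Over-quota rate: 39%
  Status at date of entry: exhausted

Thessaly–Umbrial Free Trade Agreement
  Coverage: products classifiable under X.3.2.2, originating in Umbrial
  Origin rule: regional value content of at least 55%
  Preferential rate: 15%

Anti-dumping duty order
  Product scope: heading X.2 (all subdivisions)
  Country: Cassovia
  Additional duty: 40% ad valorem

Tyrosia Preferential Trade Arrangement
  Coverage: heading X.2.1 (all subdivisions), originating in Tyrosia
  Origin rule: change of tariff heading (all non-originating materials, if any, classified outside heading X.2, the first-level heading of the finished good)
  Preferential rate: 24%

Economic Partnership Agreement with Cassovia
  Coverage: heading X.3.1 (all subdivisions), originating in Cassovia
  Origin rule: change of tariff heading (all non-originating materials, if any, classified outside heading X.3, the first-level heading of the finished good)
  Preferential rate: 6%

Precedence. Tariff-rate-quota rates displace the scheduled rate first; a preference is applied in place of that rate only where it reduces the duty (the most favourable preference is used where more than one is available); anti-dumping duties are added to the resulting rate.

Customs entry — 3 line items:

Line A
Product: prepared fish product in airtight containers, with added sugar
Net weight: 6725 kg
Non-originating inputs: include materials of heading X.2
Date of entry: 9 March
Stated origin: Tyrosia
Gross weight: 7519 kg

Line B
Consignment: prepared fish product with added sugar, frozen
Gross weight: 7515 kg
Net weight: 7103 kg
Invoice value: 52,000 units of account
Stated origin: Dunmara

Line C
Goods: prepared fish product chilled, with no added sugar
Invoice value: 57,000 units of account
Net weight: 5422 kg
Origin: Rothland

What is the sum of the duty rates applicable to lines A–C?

Line A: prepared fish product → X.2; in airtight containers → X.2.1; with added sugar → X.2.1.1. Scheduled 34%. Tyrosia agreement on X.2.1: CTH not met. → 34%.
Line B: prepared fish product → X.2; frozen → X.2.3; with added sugar → X.2.3.1. Scheduled 11%. quota on X.2.3 exhausted → over-quota 39%. → 39%.
Line C: prepared fish product → X.2; chilled → X.2.2; with no added sugar → X.2.2.1. Scheduled 11%. No special measure applies. → 11%.
Sum: 34% + 39% + 11% = 84%.

84%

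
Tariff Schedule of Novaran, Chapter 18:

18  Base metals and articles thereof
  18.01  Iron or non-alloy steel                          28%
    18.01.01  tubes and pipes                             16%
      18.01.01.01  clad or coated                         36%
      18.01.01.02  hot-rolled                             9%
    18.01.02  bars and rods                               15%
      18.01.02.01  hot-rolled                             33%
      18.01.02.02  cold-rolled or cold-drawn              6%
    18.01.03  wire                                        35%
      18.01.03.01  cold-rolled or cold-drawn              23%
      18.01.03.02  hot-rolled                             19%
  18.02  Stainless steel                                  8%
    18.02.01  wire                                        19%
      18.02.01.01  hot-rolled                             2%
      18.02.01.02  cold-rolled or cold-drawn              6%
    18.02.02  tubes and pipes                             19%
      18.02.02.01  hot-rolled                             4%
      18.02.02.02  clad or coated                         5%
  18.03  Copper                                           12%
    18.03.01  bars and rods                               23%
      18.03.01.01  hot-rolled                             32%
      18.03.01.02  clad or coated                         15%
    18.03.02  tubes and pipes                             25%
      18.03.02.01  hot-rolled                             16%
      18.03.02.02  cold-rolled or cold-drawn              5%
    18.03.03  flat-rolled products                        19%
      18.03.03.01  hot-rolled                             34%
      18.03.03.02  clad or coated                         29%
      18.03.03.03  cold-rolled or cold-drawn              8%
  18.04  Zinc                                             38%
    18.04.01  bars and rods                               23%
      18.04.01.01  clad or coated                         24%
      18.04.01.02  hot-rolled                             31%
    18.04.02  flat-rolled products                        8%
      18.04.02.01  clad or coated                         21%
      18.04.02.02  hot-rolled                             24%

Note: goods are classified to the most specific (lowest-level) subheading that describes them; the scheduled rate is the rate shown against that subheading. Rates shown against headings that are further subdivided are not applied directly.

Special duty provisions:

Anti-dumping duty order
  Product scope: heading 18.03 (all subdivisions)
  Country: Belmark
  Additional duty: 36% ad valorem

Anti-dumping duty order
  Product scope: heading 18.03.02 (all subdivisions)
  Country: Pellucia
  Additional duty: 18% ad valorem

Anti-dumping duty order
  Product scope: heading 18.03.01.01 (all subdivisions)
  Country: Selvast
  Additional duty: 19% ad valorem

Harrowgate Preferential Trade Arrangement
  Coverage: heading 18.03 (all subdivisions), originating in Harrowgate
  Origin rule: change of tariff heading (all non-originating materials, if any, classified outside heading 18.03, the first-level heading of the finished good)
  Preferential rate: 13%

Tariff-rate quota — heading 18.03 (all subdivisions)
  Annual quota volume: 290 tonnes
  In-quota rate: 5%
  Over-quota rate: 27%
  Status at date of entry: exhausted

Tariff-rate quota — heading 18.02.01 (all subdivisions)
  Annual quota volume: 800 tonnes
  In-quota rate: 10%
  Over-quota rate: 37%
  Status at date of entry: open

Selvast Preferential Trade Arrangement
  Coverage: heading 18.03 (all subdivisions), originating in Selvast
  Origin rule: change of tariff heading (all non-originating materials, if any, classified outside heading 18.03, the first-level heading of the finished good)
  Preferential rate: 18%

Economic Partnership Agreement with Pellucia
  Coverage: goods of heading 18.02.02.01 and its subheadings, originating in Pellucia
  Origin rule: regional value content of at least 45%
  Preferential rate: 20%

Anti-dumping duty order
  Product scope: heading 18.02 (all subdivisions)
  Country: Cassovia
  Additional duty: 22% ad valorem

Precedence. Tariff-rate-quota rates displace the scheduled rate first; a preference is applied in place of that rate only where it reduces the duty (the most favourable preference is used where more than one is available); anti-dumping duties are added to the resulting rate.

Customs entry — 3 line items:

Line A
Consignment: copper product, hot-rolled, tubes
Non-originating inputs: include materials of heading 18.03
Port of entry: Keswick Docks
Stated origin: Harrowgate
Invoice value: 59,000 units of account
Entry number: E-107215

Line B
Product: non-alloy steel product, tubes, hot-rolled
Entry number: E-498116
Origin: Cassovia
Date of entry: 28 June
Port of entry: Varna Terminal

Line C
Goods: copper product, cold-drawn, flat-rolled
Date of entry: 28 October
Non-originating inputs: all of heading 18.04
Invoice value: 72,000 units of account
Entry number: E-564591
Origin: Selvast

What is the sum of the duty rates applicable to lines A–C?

Line A: copper → 18.03; tubes → 18.03.02; hot-rolled → 18.03.02.01. Scheduled 16%. quota on 18.03 exhausted → over-quota 27%; Harrowgate agreement on 18.03: CTH not met. → 27%.
Line B: non-alloy steel → 18.01; tubes → 18.01.01; hot-rolled → 18.01.01.02. Scheduled 9%. No special measure applies. → 9%.
Line C: copper → 18.03; flat-rolled → 18.03.03; cold-drawn → 18.03.03.03. Scheduled 8%. quota on 18.03 exhausted → over-quota 27%; Selvast agreement on 18.03: CTH met → 18% available; preferential 18%. → 18%.
Sum: 27% + 9% + 18% = 54%.

54%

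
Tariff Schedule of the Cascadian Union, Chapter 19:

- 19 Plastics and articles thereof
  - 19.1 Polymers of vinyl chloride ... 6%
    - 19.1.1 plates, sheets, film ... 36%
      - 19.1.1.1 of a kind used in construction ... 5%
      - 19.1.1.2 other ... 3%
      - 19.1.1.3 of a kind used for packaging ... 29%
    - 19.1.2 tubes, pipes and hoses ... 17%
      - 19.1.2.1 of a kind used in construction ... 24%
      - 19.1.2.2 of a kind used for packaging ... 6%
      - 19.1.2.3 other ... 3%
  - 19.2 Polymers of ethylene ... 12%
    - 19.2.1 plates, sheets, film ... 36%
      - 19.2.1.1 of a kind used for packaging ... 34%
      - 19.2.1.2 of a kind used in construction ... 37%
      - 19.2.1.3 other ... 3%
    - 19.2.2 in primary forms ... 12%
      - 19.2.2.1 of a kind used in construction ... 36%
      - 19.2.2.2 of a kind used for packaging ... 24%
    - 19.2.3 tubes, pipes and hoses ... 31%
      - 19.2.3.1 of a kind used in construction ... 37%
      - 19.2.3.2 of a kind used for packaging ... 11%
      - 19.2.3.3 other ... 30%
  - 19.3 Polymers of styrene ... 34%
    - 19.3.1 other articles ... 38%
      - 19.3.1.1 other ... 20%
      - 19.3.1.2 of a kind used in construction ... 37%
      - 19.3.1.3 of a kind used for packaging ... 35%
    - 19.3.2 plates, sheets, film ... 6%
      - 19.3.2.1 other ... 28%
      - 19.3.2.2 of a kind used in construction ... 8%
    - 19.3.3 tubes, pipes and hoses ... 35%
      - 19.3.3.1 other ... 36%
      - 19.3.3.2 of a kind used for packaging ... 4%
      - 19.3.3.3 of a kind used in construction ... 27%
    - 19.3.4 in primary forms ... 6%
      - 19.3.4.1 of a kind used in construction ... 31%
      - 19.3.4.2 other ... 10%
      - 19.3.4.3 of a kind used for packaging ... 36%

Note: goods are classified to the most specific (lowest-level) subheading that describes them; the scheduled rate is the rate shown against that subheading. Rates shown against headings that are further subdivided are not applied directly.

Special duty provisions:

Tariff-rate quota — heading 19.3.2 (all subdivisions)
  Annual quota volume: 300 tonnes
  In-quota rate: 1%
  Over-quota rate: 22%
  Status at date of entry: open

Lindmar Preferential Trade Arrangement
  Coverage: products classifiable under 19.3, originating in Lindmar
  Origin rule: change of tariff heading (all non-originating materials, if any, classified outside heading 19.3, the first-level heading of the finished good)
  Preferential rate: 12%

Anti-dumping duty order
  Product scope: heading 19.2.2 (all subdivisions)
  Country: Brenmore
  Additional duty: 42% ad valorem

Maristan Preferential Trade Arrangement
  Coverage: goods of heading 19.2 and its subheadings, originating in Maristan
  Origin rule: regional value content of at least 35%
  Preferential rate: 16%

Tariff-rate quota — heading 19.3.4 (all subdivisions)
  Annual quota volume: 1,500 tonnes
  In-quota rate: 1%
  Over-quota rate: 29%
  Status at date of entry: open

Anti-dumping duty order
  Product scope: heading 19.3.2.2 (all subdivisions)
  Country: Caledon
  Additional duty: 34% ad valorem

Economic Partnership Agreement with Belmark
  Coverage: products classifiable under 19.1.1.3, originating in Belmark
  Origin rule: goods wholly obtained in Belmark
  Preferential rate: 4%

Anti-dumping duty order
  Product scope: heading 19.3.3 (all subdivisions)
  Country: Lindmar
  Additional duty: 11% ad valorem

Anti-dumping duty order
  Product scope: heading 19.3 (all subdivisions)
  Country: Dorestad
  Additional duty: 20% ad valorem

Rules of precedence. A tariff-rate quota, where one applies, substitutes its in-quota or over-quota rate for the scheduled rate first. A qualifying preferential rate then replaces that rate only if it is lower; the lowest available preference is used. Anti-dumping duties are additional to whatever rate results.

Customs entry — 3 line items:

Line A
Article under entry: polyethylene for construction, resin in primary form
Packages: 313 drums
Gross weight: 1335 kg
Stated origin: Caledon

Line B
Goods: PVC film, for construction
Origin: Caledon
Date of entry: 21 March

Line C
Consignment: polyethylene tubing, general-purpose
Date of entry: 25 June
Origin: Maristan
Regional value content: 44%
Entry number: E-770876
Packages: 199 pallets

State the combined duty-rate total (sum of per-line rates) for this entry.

Line A: polyethylene → 19.2; resin in primary form → 19.2.2; for construction → 19.2.2.1. Scheduled 36%. No special measure applies. → 36%.
Line B: PVC → 19.1; film → 19.1.1; for construction → 19.1.1.1. Scheduled 5%. No special measure applies. → 5%.
Line C: polyethylene → 19.2; tubing → 19.2.3; general-purpose → 19.2.3.3. Scheduled 30%. Maristan agreement on 19.2: RVC ≥ 35% → 16% available; preferential 16%. → 16%.
Sum: 36% + 5% + 16% = 57%.

57%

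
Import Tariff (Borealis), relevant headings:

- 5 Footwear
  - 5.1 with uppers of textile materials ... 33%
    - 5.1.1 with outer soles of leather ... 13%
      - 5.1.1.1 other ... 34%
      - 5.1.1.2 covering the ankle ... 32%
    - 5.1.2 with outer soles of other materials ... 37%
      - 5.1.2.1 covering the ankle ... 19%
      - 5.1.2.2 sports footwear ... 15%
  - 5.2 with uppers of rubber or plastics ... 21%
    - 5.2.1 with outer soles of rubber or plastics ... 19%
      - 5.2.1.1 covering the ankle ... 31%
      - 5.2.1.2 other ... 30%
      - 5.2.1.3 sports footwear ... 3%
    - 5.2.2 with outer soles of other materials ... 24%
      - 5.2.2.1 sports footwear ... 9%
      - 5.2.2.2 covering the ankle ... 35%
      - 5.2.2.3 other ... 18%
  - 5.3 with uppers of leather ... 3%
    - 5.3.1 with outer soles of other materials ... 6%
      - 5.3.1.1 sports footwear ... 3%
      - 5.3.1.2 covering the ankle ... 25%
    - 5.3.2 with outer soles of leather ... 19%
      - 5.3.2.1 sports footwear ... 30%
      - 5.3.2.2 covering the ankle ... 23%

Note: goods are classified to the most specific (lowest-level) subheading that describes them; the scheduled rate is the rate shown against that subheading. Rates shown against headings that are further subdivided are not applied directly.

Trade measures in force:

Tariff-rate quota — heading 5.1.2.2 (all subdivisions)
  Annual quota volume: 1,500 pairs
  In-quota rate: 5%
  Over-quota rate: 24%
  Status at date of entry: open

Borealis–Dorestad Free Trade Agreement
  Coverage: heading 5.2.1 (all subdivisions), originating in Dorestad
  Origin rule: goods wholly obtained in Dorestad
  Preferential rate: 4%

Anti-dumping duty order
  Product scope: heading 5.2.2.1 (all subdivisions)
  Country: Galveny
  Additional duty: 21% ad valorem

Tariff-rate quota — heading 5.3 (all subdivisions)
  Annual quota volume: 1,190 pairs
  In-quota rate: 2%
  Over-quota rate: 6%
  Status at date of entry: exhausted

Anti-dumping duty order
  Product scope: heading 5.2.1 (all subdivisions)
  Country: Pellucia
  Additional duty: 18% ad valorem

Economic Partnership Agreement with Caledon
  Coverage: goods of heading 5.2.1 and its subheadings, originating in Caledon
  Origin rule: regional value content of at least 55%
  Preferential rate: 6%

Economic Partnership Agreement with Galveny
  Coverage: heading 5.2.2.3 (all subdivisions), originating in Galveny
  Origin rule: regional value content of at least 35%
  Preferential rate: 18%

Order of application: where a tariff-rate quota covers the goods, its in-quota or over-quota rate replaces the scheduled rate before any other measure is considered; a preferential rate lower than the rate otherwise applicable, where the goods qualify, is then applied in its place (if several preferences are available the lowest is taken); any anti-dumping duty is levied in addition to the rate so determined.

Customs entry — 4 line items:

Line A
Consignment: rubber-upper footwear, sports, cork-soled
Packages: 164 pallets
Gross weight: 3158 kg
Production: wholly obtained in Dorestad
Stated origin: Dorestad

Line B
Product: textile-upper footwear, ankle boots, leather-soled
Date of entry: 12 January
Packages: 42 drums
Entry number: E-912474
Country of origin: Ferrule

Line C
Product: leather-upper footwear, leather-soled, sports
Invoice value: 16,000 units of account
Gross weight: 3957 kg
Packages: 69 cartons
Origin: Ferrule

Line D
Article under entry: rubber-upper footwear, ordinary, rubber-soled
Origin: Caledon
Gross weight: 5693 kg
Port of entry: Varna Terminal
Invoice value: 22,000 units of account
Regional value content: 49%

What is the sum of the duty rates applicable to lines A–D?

Line A: rubber-upper → 5.2; cork-soled → 5.2.2; sports → 5.2.2.1. Scheduled 9%. Dorestad agreement on 5.2.1: 5.2.2.1 not covered. → 9%.
Line B: textile-upper → 5.1; leather-soled → 5.1.1; ankle boots → 5.1.1.2. Scheduled 32%. No special measure applies. → 32%.
Line C: leather-upper → 5.3; leather-soled → 5.3.2; sports → 5.3.2.1. Scheduled 30%. quota on 5.3 exhausted → over-quota 6%. → 6%.
Line D: rubber-upper → 5.2; rubber-soled → 5.2.1; ordinary → 5.2.1.2. Scheduled 30%. Caledon agreement on 5.2.1: RVC < 55%. → 30%.
Sum: 9% + 32% + 6% + 30% = 77%.

77%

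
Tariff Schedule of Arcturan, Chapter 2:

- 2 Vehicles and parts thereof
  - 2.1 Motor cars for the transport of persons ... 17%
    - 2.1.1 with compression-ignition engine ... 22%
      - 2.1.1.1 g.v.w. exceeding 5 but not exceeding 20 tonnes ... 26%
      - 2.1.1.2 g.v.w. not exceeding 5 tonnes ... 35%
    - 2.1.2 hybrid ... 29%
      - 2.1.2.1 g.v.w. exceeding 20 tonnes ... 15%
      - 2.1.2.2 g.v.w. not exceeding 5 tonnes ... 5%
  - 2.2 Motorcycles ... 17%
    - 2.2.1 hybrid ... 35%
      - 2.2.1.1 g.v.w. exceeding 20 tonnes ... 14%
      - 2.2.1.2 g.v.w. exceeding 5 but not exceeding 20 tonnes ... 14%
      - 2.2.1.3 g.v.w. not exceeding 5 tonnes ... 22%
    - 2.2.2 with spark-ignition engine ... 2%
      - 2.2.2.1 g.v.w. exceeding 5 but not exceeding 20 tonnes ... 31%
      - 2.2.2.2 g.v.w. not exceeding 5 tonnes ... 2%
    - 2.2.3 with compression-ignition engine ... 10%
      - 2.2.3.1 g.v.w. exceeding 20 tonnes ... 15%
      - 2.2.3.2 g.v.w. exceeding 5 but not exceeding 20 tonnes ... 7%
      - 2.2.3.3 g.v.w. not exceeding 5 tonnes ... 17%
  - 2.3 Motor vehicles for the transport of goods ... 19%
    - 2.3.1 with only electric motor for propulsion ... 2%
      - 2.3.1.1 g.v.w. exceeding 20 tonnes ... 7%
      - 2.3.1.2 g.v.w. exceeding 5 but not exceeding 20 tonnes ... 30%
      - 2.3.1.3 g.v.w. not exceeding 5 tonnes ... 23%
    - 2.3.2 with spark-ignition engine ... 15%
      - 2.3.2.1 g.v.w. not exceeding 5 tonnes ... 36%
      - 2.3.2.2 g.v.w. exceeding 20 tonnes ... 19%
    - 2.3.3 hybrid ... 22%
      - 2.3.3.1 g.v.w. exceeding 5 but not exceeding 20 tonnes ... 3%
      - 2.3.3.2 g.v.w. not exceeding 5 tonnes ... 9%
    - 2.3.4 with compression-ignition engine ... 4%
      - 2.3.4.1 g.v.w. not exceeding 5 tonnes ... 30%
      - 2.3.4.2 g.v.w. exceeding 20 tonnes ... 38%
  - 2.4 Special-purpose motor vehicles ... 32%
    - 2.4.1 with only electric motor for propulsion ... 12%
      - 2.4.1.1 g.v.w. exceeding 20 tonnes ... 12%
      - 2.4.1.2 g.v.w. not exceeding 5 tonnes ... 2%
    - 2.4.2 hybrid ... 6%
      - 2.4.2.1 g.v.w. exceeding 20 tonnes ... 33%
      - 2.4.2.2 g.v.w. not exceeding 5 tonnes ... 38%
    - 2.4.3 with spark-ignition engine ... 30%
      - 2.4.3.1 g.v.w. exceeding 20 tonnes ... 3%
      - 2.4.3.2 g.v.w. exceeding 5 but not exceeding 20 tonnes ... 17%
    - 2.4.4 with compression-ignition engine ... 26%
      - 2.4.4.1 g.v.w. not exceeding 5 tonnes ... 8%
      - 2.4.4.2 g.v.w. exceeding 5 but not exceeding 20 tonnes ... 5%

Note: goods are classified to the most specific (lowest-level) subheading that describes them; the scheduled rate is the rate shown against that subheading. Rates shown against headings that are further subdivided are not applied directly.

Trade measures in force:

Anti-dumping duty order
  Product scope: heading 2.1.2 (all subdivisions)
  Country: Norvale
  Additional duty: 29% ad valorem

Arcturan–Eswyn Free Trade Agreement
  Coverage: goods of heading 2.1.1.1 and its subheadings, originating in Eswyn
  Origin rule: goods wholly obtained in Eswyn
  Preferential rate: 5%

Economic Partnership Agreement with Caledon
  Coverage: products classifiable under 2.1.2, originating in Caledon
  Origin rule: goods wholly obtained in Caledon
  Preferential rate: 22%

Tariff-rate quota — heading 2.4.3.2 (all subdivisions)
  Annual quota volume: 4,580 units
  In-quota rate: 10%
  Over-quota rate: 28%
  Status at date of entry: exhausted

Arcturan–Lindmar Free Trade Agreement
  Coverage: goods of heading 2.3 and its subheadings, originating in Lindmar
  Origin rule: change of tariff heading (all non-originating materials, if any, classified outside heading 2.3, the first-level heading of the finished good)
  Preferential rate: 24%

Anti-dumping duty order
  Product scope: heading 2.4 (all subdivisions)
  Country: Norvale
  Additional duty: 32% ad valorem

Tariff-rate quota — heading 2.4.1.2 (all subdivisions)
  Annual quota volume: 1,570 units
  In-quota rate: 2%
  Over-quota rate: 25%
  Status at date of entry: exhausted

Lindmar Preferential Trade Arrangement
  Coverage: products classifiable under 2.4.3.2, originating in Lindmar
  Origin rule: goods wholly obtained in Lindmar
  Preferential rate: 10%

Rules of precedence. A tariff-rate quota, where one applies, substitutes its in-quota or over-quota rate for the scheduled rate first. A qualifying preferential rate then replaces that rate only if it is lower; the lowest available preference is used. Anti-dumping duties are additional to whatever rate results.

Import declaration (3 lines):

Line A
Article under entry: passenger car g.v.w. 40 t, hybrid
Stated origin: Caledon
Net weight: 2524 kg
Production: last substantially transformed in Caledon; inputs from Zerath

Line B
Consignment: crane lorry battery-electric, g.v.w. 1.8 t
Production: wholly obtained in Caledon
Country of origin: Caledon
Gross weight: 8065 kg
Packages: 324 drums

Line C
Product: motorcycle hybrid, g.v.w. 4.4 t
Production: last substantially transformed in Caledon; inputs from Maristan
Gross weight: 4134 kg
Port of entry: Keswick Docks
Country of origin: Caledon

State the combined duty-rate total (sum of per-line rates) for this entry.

62%

Line A: passenger car → 2.1; hybrid → 2.1.2; g.v.w. 40 t → 2.1.2.1. Scheduled 15%. Caledon agreement on 2.1.2: not wholly obtained. → 15%.
Line B: crane lorry → 2.4; battery-electric → 2.4.1; g.v.w. 1.8 t → 2.4.1.2. Scheduled 2%. quota on 2.4.1.2 exhausted → over-quota 25%; Caledon agreement on 2.1.2: 2.4.1.2 not covered. → 25%.
Line C: motorcycle → 2.2; hybrid → 2.2.1; g.v.w. 4.4 t → 2.2.1.3. Scheduled 22%. Caledon agreement on 2.1.2: 2.2.1.3 not covered. → 22%.
Sum: 15% + 25% + 22% = 62%.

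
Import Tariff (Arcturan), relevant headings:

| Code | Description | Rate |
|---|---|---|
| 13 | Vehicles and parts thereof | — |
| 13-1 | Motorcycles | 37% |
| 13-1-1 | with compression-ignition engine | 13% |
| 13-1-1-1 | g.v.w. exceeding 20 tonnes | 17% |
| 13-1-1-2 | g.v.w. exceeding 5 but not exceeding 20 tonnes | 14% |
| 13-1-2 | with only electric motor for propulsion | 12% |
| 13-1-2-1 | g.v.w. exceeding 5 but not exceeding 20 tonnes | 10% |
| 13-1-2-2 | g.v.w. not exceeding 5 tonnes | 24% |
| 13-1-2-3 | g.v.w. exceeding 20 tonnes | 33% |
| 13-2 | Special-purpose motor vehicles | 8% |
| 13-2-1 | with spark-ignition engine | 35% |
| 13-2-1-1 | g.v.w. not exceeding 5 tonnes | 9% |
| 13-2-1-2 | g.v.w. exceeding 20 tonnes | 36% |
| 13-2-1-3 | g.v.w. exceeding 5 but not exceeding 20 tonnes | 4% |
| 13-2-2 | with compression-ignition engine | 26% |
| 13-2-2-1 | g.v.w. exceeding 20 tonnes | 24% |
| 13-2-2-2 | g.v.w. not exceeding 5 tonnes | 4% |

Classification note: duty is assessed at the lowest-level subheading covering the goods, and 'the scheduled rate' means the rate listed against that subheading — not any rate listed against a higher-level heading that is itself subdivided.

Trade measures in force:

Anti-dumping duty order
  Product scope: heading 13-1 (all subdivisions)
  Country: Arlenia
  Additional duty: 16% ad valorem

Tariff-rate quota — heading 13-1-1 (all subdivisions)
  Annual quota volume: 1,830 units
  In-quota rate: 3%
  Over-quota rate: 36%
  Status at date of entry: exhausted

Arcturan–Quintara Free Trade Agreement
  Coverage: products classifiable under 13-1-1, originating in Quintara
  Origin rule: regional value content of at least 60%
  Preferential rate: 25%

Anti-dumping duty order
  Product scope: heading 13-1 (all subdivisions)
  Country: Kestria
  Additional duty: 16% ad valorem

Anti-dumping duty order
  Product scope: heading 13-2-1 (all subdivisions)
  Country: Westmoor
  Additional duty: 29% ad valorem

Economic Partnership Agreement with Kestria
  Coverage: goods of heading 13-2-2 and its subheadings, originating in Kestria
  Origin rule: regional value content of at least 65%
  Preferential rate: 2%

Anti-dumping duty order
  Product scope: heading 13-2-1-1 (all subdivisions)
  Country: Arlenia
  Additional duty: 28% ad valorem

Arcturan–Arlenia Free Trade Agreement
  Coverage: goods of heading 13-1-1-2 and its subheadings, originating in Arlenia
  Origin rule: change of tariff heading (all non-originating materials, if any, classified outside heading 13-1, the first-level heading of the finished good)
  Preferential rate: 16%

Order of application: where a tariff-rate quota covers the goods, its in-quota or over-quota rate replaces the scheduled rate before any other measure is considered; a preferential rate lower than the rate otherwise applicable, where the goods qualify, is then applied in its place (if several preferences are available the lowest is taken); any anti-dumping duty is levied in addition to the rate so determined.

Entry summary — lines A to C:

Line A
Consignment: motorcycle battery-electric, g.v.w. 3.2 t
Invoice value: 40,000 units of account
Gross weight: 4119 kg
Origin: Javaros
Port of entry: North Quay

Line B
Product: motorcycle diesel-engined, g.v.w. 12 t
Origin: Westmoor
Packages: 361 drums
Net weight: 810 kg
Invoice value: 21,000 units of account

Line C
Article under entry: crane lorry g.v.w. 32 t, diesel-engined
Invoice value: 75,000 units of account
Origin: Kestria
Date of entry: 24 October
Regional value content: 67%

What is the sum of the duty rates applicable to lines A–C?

62%

Line A: motorcycle → 13-1; battery-electric → 13-1-2; g.v.w. 3.2 t → 13-1-2-2. Scheduled 24%. No special measure applies. → 24%.
Line B: motorcycle → 13-1; diesel-engined → 13-1-1; g.v.w. 12 t → 13-1-1-2. Scheduled 14%. quota on 13-1-1 exhausted → over-quota 36%. → 36%.
Line C: crane lorry → 13-2; diesel-engined → 13-2-2; g.v.w. 32 t → 13-2-2-1. Scheduled 24%. Kestria agreement on 13-2-2: RVC ≥ 65% → 2% available; preferential 2%. → 2%.
Sum: 24% + 36% + 2% = 62%.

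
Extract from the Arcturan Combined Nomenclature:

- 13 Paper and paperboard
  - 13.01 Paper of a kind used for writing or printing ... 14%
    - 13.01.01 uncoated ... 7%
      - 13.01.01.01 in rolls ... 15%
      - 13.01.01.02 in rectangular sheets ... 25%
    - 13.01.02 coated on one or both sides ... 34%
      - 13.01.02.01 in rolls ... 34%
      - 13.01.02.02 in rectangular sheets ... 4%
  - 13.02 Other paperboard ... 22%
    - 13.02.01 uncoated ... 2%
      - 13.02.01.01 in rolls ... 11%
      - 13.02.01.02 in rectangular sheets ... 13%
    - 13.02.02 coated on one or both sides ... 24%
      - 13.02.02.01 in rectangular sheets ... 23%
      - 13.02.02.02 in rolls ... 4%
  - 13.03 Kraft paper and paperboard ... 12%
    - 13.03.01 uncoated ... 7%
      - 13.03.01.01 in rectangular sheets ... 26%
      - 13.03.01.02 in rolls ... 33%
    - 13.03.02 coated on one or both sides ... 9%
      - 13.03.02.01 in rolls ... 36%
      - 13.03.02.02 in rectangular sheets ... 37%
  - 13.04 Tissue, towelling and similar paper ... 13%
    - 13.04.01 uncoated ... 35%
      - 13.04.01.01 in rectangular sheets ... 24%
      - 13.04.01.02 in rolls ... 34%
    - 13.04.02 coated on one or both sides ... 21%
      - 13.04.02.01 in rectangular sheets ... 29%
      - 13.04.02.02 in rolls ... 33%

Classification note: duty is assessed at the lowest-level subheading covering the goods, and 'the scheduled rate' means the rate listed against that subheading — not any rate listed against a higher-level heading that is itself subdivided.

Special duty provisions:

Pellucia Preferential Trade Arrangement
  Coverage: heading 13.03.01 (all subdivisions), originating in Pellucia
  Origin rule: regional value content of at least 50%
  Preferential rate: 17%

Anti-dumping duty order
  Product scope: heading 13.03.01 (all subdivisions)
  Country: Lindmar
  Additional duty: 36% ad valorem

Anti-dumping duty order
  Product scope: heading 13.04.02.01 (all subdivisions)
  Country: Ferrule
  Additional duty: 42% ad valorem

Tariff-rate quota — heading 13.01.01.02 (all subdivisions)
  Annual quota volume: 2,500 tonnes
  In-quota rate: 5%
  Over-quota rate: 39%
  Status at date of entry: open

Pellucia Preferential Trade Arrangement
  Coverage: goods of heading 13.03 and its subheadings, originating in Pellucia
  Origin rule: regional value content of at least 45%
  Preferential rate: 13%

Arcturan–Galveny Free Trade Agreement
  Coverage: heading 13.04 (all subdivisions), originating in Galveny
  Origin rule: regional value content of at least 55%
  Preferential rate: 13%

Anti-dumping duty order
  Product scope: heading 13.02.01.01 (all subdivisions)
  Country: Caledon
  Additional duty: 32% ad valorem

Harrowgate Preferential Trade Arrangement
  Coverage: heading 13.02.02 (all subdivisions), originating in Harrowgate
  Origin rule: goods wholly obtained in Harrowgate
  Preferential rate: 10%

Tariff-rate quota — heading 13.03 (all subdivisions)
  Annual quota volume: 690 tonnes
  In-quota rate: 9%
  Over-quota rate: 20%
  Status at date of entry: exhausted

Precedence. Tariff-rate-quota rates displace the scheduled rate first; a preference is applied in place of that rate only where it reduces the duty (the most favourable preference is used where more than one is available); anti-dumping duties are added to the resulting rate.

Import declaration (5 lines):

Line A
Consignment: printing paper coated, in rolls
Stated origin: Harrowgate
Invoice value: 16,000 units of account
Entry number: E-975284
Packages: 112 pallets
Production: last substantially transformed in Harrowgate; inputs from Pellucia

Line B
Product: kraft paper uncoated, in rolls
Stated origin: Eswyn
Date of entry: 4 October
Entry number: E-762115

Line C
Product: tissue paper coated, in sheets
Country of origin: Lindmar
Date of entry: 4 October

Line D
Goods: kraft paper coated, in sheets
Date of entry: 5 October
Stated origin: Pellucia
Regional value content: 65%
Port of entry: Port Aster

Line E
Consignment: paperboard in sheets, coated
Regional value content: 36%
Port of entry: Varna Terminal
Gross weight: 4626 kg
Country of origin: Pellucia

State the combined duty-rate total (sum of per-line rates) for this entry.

Line A: printing paper → 13.01; coated → 13.01.02; in rolls → 13.01.02.01. Scheduled 34%. Harrowgate agreement on 13.02.02: 13.01.02.01 not covered. → 34%.
Line B: kraft paper → 13.03; uncoated → 13.03.01; in rolls → 13.03.01.02. Scheduled 33%. quota on 13.03 exhausted → over-quota 20%. → 20%.
Line C: tissue paper → 13.04; coated → 13.04.02; in sheets → 13.04.02.01. Scheduled 29%. No special measure applies. → 29%.
Line D: kraft paper → 13.03; coated → 13.03.02; in sheets → 13.03.02.02. Scheduled 37%. quota on 13.03 exhausted → over-quota 20%; Pellucia agreement on 13.03.01: 13.03.02.02 not covered; Pellucia agreement on 13.03: RVC ≥ 45% → 13% available; preferential 13%. → 13%.
Line E: paperboard → 13.02; coated → 13.02.02; in sheets → 13.02.02.01. Scheduled 23%. Pellucia agreement on 13.03.01: 13.02.02.01 not covered; Pellucia agreement on 13.03: 13.02.02.01 not covered. → 23%.
Sum: 34% + 20% + 29% + 13% + 23% = 119%.

119%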